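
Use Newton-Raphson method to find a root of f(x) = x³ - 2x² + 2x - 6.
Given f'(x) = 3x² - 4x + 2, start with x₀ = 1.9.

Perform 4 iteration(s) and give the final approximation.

f(x) = x³ - 2x² + 2x - 6
f'(x) = 3x² - 4x + 2
x₀ = 1.9

Newton-Raphson formula: x_{n+1} = x_n - f(x_n)/f'(x_n)

Iteration 1:
  f(1.900000) = -2.561000
  f'(1.900000) = 5.230000
  x_1 = 1.900000 - (-2.561000)/5.230000 = 2.389675
Iteration 2:
  f(2.389675) = 1.004607
  f'(2.389675) = 9.572939
  x_2 = 2.389675 - 1.004607/9.572939 = 2.284733
Iteration 3:
  f(2.284733) = 0.055770
  f'(2.284733) = 8.521079
  x_3 = 2.284733 - 0.055770/8.521079 = 2.278188
Iteration 4:
  f(2.278188) = 0.000208
  f'(2.278188) = 8.457666
  x_4 = 2.278188 - 0.000208/8.457666 = 2.278163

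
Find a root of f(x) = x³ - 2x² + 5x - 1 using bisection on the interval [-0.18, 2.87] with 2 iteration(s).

f(x) = x³ - 2x² + 5x - 1
Initial interval: [-0.18, 2.87]

Iteration 1:
  c_1 = (-0.180000 + 2.870000)/2 = 1.345000
  f(c_1) = f(1.345000) = 4.540089
  f(a) × f(c) < 0, new interval: [-0.180000, 1.345000]
Iteration 2:
  c_2 = (-0.180000 + 1.345000)/2 = 0.582500
  f(c_2) = f(0.582500) = 1.431533
  f(a) × f(c) < 0, new interval: [-0.180000, 0.582500]

After 2 iteration(s), the approximation is c_2 = 0.582500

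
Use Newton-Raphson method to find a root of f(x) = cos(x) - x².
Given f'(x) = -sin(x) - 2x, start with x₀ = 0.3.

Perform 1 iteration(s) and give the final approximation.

f(x) = cos(x) - x²
f'(x) = -sin(x) - 2x
x₀ = 0.3

Newton-Raphson formula: x_{n+1} = x_n - f(x_n)/f'(x_n)

Iteration 1:
  f(0.300000) = 0.865336
  f'(0.300000) = -0.895520
  x_1 = 0.300000 - 0.865336/(-0.895520) = 1.266295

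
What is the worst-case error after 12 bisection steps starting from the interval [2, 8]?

Bisection error bound: |error| ≤ (b-a)/2^n
|error| ≤ (8 - 2)/2^12 = 6/2^12
|error| ≤ 0.0014648438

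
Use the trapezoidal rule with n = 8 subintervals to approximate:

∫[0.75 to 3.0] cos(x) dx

f(x) = cos(x)
a = 0.75, b = 3.0, n = 8
h = (b - a)/n = 0.281250

Trapezoidal rule: (h/2)[f(x₀) + 2f(x₁) + 2f(x₂) + ... + f(xₙ)]

x_0 = 0.7500, f(x_0) = 0.731689, coefficient = 1
x_1 = 1.0312, f(x_1) = 0.513747, coefficient = 2
x_2 = 1.3125, f(x_2) = 0.255434, coefficient = 2
x_3 = 1.5938, f(x_3) = -0.022952, coefficient = 2
x_4 = 1.8750, f(x_4) = -0.299534, coefficient = 2
x_5 = 2.1562, f(x_5) = -0.552578, coefficient = 2
x_6 = 2.4375, f(x_6) = -0.762199, coefficient = 2
x_7 = 2.7188, f(x_7) = -0.911926, coefficient = 2
x_8 = 3.0000, f(x_8) = -0.989992, coefficient = 1

I ≈ (0.281250/2) × -3.818319 = -0.536951
Exact value: -0.540519
Error: 0.003568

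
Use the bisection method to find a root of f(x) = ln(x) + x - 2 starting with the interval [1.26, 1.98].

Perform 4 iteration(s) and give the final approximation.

f(x) = ln(x) + x - 2
Initial interval: [1.26, 1.98]

Iteration 1:
  c_1 = (1.260000 + 1.980000)/2 = 1.620000
  f(c_1) = f(1.620000) = 0.102426
  f(a) × f(c) < 0, new interval: [1.260000, 1.620000]
Iteration 2:
  c_2 = (1.260000 + 1.620000)/2 = 1.440000
  f(c_2) = f(1.440000) = -0.195357
  f(a) × f(c) ≥ 0, new interval: [1.440000, 1.620000]
Iteration 3:
  c_3 = (1.440000 + 1.620000)/2 = 1.530000
  f(c_3) = f(1.530000) = -0.044732
  f(a) × f(c) ≥ 0, new interval: [1.530000, 1.620000]
Iteration 4:
  c_4 = (1.530000 + 1.620000)/2 = 1.575000
  f(c_4) = f(1.575000) = 0.029255
  f(a) × f(c) < 0, new interval: [1.530000, 1.575000]

After 4 iteration(s), the approximation is c_4 = 1.575000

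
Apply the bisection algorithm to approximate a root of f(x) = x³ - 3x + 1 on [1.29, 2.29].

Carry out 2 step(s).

f(x) = x³ - 3x + 1
Initial interval: [1.29, 2.29]

Iteration 1:
  c_1 = (1.290000 + 2.290000)/2 = 1.790000
  f(c_1) = f(1.790000) = 1.365339
  f(a) × f(c) < 0, new interval: [1.290000, 1.790000]
Iteration 2:
  c_2 = (1.290000 + 1.790000)/2 = 1.540000
  f(c_2) = f(1.540000) = 0.032264
  f(a) × f(c) < 0, new interval: [1.290000, 1.540000]

After 2 iteration(s), the approximation is c_2 = 1.540000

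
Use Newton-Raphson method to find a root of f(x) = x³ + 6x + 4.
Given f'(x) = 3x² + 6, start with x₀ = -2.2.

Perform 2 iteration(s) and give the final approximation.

f(x) = x³ + 6x + 4
f'(x) = 3x² + 6
x₀ = -2.2

Newton-Raphson formula: x_{n+1} = x_n - f(x_n)/f'(x_n)

Iteration 1:
  f(-2.200000) = -19.848000
  f'(-2.200000) = 20.520000
  x_1 = -2.200000 - (-19.848000)/20.520000 = -1.232749
Iteration 2:
  f(-1.232749) = -5.269861
  f'(-1.232749) = 10.559007
  x_2 = -1.232749 - (-5.269861)/10.559007 = -0.733662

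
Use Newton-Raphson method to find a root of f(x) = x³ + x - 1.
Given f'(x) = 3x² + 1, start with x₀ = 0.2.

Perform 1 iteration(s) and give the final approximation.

f(x) = x³ + x - 1
f'(x) = 3x² + 1
x₀ = 0.2

Newton-Raphson formula: x_{n+1} = x_n - f(x_n)/f'(x_n)

Iteration 1:
  f(0.200000) = -0.792000
  f'(0.200000) = 1.120000
  x_1 = 0.200000 - (-0.792000)/1.120000 = 0.907143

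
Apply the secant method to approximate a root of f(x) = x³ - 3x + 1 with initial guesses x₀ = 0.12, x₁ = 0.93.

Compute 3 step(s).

f(x) = x³ - 3x + 1
x₀ = 0.12, x₁ = 0.93

Secant formula: x_{n+1} = x_n - f(x_n)(x_n - x_{n-1})/(f(x_n) - f(x_{n-1}))

Iteration 1:
  f(0.120000) = 0.641728
  f(0.930000) = -0.985643
  x_2 = 0.930000 - (-0.985643)×(0.930000 - 0.120000)/(-0.985643 - 0.641728)
       = 0.439411
Iteration 2:
  f(0.930000) = -0.985643
  f(0.439411) = -0.233390
  x_3 = 0.439411 - (-0.233390)×(0.439411 - 0.930000)/(-0.233390 - (-0.985643))
       = 0.287203
Iteration 3:
  f(0.439411) = -0.233390
  f(0.287203) = 0.162081
  x_4 = 0.287203 - 0.162081×(0.287203 - 0.439411)/(0.162081 - (-0.233390))
       = 0.349584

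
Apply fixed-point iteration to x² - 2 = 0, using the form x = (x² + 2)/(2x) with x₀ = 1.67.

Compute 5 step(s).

Equation: x² - 2 = 0
Fixed-point form: x = (x² + 2)/(2x)
x₀ = 1.67

x_1 = g(1.670000) = 1.433802
x_2 = g(1.433802) = 1.414347
x_3 = g(1.414347) = 1.414214
x_4 = g(1.414214) = 1.414214
x_5 = g(1.414214) = 1.414214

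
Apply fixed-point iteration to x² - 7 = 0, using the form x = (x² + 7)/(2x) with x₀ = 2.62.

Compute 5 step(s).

Equation: x² - 7 = 0
Fixed-point form: x = (x² + 7)/(2x)
x₀ = 2.62

x_1 = g(2.620000) = 2.645878
x_2 = g(2.645878) = 2.645751
x_3 = g(2.645751) = 2.645751
x_4 = g(2.645751) = 2.645751
x_5 = g(2.645751) = 2.645751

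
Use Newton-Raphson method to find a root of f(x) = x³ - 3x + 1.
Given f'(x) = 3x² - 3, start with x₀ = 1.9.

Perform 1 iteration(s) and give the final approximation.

f(x) = x³ - 3x + 1
f'(x) = 3x² - 3
x₀ = 1.9

Newton-Raphson formula: x_{n+1} = x_n - f(x_n)/f'(x_n)

Iteration 1:
  f(1.900000) = 2.159000
  f'(1.900000) = 7.830000
  x_1 = 1.900000 - 2.159000/7.830000 = 1.624266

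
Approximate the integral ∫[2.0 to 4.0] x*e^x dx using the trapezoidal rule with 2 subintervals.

f(x) = x*e^x
a = 2.0, b = 4.0, n = 2
h = (b - a)/n = 1.000000

Trapezoidal rule: (h/2)[f(x₀) + 2f(x₁) + 2f(x₂) + ... + f(xₙ)]

x_0 = 2.0000, f(x_0) = 14.778112, coefficient = 1
x_1 = 3.0000, f(x_1) = 60.256611, coefficient = 2
x_2 = 4.0000, f(x_2) = 218.392600, coefficient = 1

I ≈ (1.000000/2) × 353.683934 = 176.841967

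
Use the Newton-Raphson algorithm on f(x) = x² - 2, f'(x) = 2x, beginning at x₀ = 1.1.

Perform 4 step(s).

f(x) = x² - 2
f'(x) = 2x
x₀ = 1.1

Newton-Raphson formula: x_{n+1} = x_n - f(x_n)/f'(x_n)

Iteration 1:
  f(1.100000) = -0.790000
  f'(1.100000) = 2.200000
  x_1 = 1.100000 - (-0.790000)/2.200000 = 1.459091
Iteration 2:
  f(1.459091) = 0.128946
  f'(1.459091) = 2.918182
  x_2 = 1.459091 - 0.128946/2.918182 = 1.414904
Iteration 3:
  f(1.414904) = 0.001953
  f'(1.414904) = 2.829807
  x_3 = 1.414904 - 0.001953/2.829807 = 1.414214
Iteration 4:
  f(1.414214) = 0.000000
  f'(1.414214) = 2.828427
  x_4 = 1.414214 - 0.000000/2.828427 = 1.414214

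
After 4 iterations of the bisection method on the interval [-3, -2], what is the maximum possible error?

Bisection error bound: |error| ≤ (b-a)/2^n
|error| ≤ (-2 - (-3))/2^4 = 1/2^4
|error| ≤ 0.0625000000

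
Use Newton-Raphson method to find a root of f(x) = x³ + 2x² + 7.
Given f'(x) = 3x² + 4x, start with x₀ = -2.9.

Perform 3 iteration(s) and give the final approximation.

f(x) = x³ + 2x² + 7
f'(x) = 3x² + 4x
x₀ = -2.9

Newton-Raphson formula: x_{n+1} = x_n - f(x_n)/f'(x_n)

Iteration 1:
  f(-2.900000) = -0.569000
  f'(-2.900000) = 13.630000
  x_1 = -2.900000 - (-0.569000)/13.630000 = -2.858254
Iteration 2:
  f(-2.858254) = -0.011604
  f'(-2.858254) = 13.075830
  x_2 = -2.858254 - (-0.011604)/13.075830 = -2.857366
Iteration 3:
  f(-2.857366) = -0.000005
  f'(-2.857366) = 13.064163
  x_3 = -2.857366 - (-0.000005)/13.064163 = -2.857366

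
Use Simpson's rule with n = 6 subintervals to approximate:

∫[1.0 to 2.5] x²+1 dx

f(x) = x²+1
a = 1.0, b = 2.5, n = 6
h = (b - a)/n = 0.250000

Simpson's rule: (h/3)[f(x₀) + 4f(x₁) + 2f(x₂) + ... + f(xₙ)]

x_0 = 1.0000, f(x_0) = 2.000000, coefficient = 1
x_1 = 1.2500, f(x_1) = 2.562500, coefficient = 4
x_2 = 1.5000, f(x_2) = 3.250000, coefficient = 2
x_3 = 1.7500, f(x_3) = 4.062500, coefficient = 4
x_4 = 2.0000, f(x_4) = 5.000000, coefficient = 2
x_5 = 2.2500, f(x_5) = 6.062500, coefficient = 4
x_6 = 2.5000, f(x_6) = 7.250000, coefficient = 1

I ≈ (0.250000/3) × 76.500000 = 6.375000
Exact value: 6.375000
Error: 0.000000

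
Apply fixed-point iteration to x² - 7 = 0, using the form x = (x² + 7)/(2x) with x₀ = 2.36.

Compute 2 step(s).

Equation: x² - 7 = 0
Fixed-point form: x = (x² + 7)/(2x)
x₀ = 2.36

x_1 = g(2.360000) = 2.663051
x_2 = g(2.663051) = 2.645808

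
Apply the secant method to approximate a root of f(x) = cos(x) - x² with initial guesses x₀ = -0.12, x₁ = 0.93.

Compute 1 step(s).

f(x) = cos(x) - x²
x₀ = -0.12, x₁ = 0.93

Secant formula: x_{n+1} = x_n - f(x_n)(x_n - x_{n-1})/(f(x_n) - f(x_{n-1}))

Iteration 1:
  f(-0.120000) = 0.978409
  f(0.930000) = -0.267066
  x_2 = 0.930000 - (-0.267066)×(0.930000 - (-0.120000))/(-0.267066 - 0.978409)
       = 0.704849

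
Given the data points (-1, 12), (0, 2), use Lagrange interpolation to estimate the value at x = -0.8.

Lagrange interpolation formula:
P(x) = Σ yᵢ × Lᵢ(x)
where Lᵢ(x) = Π_{j≠i} (x - xⱼ)/(xᵢ - xⱼ)

L_0(-0.8) = (-0.8 - 0)/(-1 - 0) = 0.800000
L_1(-0.8) = (-0.8 - (-1))/(0 - (-1)) = 0.200000

P(-0.8) = 12×L_0(-0.8) + 2×L_1(-0.8)
P(-0.8) = 10.000000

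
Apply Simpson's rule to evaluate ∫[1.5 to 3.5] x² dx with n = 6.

f(x) = x²
a = 1.5, b = 3.5, n = 6
h = (b - a)/n = 0.333333

Simpson's rule: (h/3)[f(x₀) + 4f(x₁) + 2f(x₂) + ... + f(xₙ)]

x_0 = 1.5000, f(x_0) = 2.250000, coefficient = 1
x_1 = 1.8333, f(x_1) = 3.361111, coefficient = 4
x_2 = 2.1667, f(x_2) = 4.694444, coefficient = 2
x_3 = 2.5000, f(x_3) = 6.250000, coefficient = 4
x_4 = 2.8333, f(x_4) = 8.027778, coefficient = 2
x_5 = 3.1667, f(x_5) = 10.027778, coefficient = 4
x_6 = 3.5000, f(x_6) = 12.250000, coefficient = 1

I ≈ (0.333333/3) × 118.500000 = 13.166667
Exact value: 13.166667
Error: 0.000000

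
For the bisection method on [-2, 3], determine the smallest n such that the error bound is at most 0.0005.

We need (b-a)/2^n ≤ 0.0005
(3 - (-2))/2^n ≤ 0.0005
5/2^n ≤ 0.0005
2^n ≥ 10000
n ≥ log₂(10000) = 13.29
n ≥ 14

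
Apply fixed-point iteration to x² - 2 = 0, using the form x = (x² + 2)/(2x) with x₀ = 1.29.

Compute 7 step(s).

Equation: x² - 2 = 0
Fixed-point form: x = (x² + 2)/(2x)
x₀ = 1.29

x_1 = g(1.290000) = 1.420194
x_2 = g(1.420194) = 1.414226
x_3 = g(1.414226) = 1.414214
x_4 = g(1.414214) = 1.414214
x_5 = g(1.414214) = 1.414214
x_6 = g(1.414214) = 1.414214
x_7 = g(1.414214) = 1.414214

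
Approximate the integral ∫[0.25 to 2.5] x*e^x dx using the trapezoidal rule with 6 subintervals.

f(x) = x*e^x
a = 0.25, b = 2.5, n = 6
h = (b - a)/n = 0.375000

Trapezoidal rule: (h/2)[f(x₀) + 2f(x₁) + 2f(x₂) + ... + f(xₙ)]

x_0 = 0.2500, f(x_0) = 0.321006, coefficient = 1
x_1 = 0.6250, f(x_1) = 1.167654, coefficient = 2
x_2 = 1.0000, f(x_2) = 2.718282, coefficient = 2
x_3 = 1.3750, f(x_3) = 5.438230, coefficient = 2
x_4 = 1.7500, f(x_4) = 10.070555, coefficient = 2
x_5 = 2.1250, f(x_5) = 17.792407, coefficient = 2
x_6 = 2.5000, f(x_6) = 30.456235, coefficient = 1

I ≈ (0.375000/2) × 105.151497 = 19.715906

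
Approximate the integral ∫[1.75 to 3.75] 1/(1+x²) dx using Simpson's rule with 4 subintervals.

f(x) = 1/(1+x²)
a = 1.75, b = 3.75, n = 4
h = (b - a)/n = 0.500000

Simpson's rule: (h/3)[f(x₀) + 4f(x₁) + 2f(x₂) + ... + f(xₙ)]

x_0 = 1.7500, f(x_0) = 0.246154, coefficient = 1
x_1 = 2.2500, f(x_1) = 0.164948, coefficient = 4
x_2 = 2.7500, f(x_2) = 0.116788, coefficient = 2
x_3 = 3.2500, f(x_3) = 0.086486, coefficient = 4
x_4 = 3.7500, f(x_4) = 0.066390, coefficient = 1

I ≈ (0.500000/3) × 1.551860 = 0.258643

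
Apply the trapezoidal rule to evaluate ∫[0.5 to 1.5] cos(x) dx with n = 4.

f(x) = cos(x)
a = 0.5, b = 1.5, n = 4
h = (b - a)/n = 0.250000

Trapezoidal rule: (h/2)[f(x₀) + 2f(x₁) + 2f(x₂) + ... + f(xₙ)]

x_0 = 0.5000, f(x_0) = 0.877583, coefficient = 1
x_1 = 0.7500, f(x_1) = 0.731689, coefficient = 2
x_2 = 1.0000, f(x_2) = 0.540302, coefficient = 2
x_3 = 1.2500, f(x_3) = 0.315322, coefficient = 2
x_4 = 1.5000, f(x_4) = 0.070737, coefficient = 1

I ≈ (0.250000/2) × 4.122947 = 0.515368
Exact value: 0.518069
Error: 0.002701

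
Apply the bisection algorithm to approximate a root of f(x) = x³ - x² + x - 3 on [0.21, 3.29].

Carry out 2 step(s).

f(x) = x³ - x² + x - 3
Initial interval: [0.21, 3.29]

Iteration 1:
  c_1 = (0.210000 + 3.290000)/2 = 1.750000
  f(c_1) = f(1.750000) = 1.046875
  f(a) × f(c) < 0, new interval: [0.210000, 1.750000]
Iteration 2:
  c_2 = (0.210000 + 1.750000)/2 = 0.980000
  f(c_2) = f(0.980000) = -2.039208
  f(a) × f(c) ≥ 0, new interval: [0.980000, 1.750000]

After 2 iteration(s), the approximation is c_2 = 0.980000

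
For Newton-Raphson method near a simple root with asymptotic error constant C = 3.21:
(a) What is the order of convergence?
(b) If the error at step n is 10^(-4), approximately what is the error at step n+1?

(a) Newton-Raphson has quadratic (order 2) convergence near simple roots.
    This means |e_{n+1}| ≈ C|e_n|².

(b) With |e_n| = 10^(-4) and C = 3.21:
    |e_{n+1}| ≈ 3.21 × (10^(-4))² = 3.21 × 10^(-8)

(a) 2 (quadratic); (b) |e_{n+1}| ≈ 3.210e-08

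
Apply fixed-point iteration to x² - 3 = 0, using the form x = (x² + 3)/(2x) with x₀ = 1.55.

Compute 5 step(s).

Equation: x² - 3 = 0
Fixed-point form: x = (x² + 3)/(2x)
x₀ = 1.55

x_1 = g(1.550000) = 1.742742
x_2 = g(1.742742) = 1.732084
x_3 = g(1.732084) = 1.732051
x_4 = g(1.732051) = 1.732051
x_5 = g(1.732051) = 1.732051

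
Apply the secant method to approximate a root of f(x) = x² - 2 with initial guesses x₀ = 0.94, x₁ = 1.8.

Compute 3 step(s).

f(x) = x² - 2
x₀ = 0.94, x₁ = 1.8

Secant formula: x_{n+1} = x_n - f(x_n)(x_n - x_{n-1})/(f(x_n) - f(x_{n-1}))

Iteration 1:
  f(0.940000) = -1.116400
  f(1.800000) = 1.240000
  x_2 = 1.800000 - 1.240000×(1.800000 - 0.940000)/(1.240000 - (-1.116400))
       = 1.347445
Iteration 2:
  f(1.800000) = 1.240000
  f(1.347445) = -0.184391
  x_3 = 1.347445 - (-0.184391)×(1.347445 - 1.800000)/(-0.184391 - 1.240000)
       = 1.406030
Iteration 3:
  f(1.347445) = -0.184391
  f(1.406030) = -0.023081
  x_4 = 1.406030 - (-0.023081)×(1.406030 - 1.347445)/(-0.023081 - (-0.184391))
       = 1.414412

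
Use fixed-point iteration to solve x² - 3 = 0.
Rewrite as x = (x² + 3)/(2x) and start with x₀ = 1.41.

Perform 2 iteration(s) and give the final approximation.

Equation: x² - 3 = 0
Fixed-point form: x = (x² + 3)/(2x)
x₀ = 1.41

x_1 = g(1.410000) = 1.768830
x_2 = g(1.768830) = 1.732433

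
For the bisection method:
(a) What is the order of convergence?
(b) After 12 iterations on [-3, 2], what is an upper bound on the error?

(a) Bisection has linear (order 1) convergence; the error is halved each step.

(b) Error bound = (b-a)/2^n = (2 - (-3))/2^{12}
    = 5/2^{12}

(a) 1 (linear); (b) error ≤ 1.22e-03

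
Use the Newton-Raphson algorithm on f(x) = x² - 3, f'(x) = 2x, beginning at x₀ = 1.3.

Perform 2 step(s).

f(x) = x² - 3
f'(x) = 2x
x₀ = 1.3

Newton-Raphson formula: x_{n+1} = x_n - f(x_n)/f'(x_n)

Iteration 1:
  f(1.300000) = -1.310000
  f'(1.300000) = 2.600000
  x_1 = 1.300000 - (-1.310000)/2.600000 = 1.803846
Iteration 2:
  f(1.803846) = 0.253861
  f'(1.803846) = 3.607692
  x_2 = 1.803846 - 0.253861/3.607692 = 1.733480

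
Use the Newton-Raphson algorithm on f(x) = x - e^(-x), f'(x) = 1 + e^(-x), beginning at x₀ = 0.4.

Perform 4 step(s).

f(x) = x - e^(-x)
f'(x) = 1 + e^(-x)
x₀ = 0.4

Newton-Raphson formula: x_{n+1} = x_n - f(x_n)/f'(x_n)

Iteration 1:
  f(0.400000) = -0.270320
  f'(0.400000) = 1.670320
  x_1 = 0.400000 - (-0.270320)/1.670320 = 0.561837
Iteration 2:
  f(0.561837) = -0.008323
  f'(0.561837) = 1.570161
  x_2 = 0.561837 - (-0.008323)/1.570161 = 0.567138
Iteration 3:
  f(0.567138) = -0.000008
  f'(0.567138) = 1.567146
  x_3 = 0.567138 - (-0.000008)/1.567146 = 0.567143
Iteration 4:
  f(0.567143) = 0.000000
  f'(0.567143) = 1.567143
  x_4 = 0.567143 - 0.000000/1.567143 = 0.567143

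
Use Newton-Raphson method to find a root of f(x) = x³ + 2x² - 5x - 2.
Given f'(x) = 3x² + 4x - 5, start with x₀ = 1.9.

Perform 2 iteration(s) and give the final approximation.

f(x) = x³ + 2x² - 5x - 2
f'(x) = 3x² + 4x - 5
x₀ = 1.9

Newton-Raphson formula: x_{n+1} = x_n - f(x_n)/f'(x_n)

Iteration 1:
  f(1.900000) = 2.579000
  f'(1.900000) = 13.430000
  x_1 = 1.900000 - 2.579000/13.430000 = 1.707967
Iteration 2:
  f(1.707967) = 0.276868
  f'(1.707967) = 10.583325
  x_2 = 1.707967 - 0.276868/10.583325 = 1.681806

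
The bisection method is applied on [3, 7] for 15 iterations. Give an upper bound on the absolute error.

Bisection error bound: |error| ≤ (b-a)/2^n
|error| ≤ (7 - 3)/2^15 = 4/2^15
|error| ≤ 0.0001220703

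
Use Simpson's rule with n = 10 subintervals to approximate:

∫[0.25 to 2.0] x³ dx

f(x) = x³
a = 0.25, b = 2.0, n = 10
h = (b - a)/n = 0.175000

Simpson's rule: (h/3)[f(x₀) + 4f(x₁) + 2f(x₂) + ... + f(xₙ)]

x_0 = 0.2500, f(x_0) = 0.015625, coefficient = 1
x_1 = 0.4250, f(x_1) = 0.076766, coefficient = 4
x_2 = 0.6000, f(x_2) = 0.216000, coefficient = 2
x_3 = 0.7750, f(x_3) = 0.465484, coefficient = 4
x_4 = 0.9500, f(x_4) = 0.857375, coefficient = 2
x_5 = 1.1250, f(x_5) = 1.423828, coefficient = 4
x_6 = 1.3000, f(x_6) = 2.197000, coefficient = 2
x_7 = 1.4750, f(x_7) = 3.209047, coefficient = 4
x_8 = 1.6500, f(x_8) = 4.492125, coefficient = 2
x_9 = 1.8250, f(x_9) = 6.078391, coefficient = 4
x_10 = 2.0000, f(x_10) = 8.000000, coefficient = 1

I ≈ (0.175000/3) × 68.554688 = 3.999023
Exact value: 3.999023
Error: 0.000000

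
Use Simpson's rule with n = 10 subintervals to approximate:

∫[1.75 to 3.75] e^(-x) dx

f(x) = e^(-x)
a = 1.75, b = 3.75, n = 10
h = (b - a)/n = 0.200000

Simpson's rule: (h/3)[f(x₀) + 4f(x₁) + 2f(x₂) + ... + f(xₙ)]

x_0 = 1.7500, f(x_0) = 0.173774, coefficient = 1
x_1 = 1.9500, f(x_1) = 0.142274, coefficient = 4
x_2 = 2.1500, f(x_2) = 0.116484, coefficient = 2
x_3 = 2.3500, f(x_3) = 0.095369, coefficient = 4
x_4 = 2.5500, f(x_4) = 0.078082, coefficient = 2
x_5 = 2.7500, f(x_5) = 0.063928, coefficient = 4
x_6 = 2.9500, f(x_6) = 0.052340, coefficient = 2
x_7 = 3.1500, f(x_7) = 0.042852, coefficient = 4
x_8 = 3.3500, f(x_8) = 0.035084, coefficient = 2
x_9 = 3.5500, f(x_9) = 0.028725, coefficient = 4
x_10 = 3.7500, f(x_10) = 0.023518, coefficient = 1

I ≈ (0.200000/3) × 2.253863 = 0.150258
Exact value: 0.150256
Error: 0.000001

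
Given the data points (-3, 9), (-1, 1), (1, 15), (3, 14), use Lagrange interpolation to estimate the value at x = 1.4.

Lagrange interpolation formula:
P(x) = Σ yᵢ × Lᵢ(x)
where Lᵢ(x) = Π_{j≠i} (x - xⱼ)/(xᵢ - xⱼ)

L_0(1.4) = (1.4 - (-1))/(-3 - (-1)) × (1.4 - 1)/(-3 - 1) × (1.4 - 3)/(-3 - 3) = 0.032000
L_1(1.4) = (1.4 - (-3))/(-1 - (-3)) × (1.4 - 1)/(-1 - 1) × (1.4 - 3)/(-1 - 3) = -0.176000
L_2(1.4) = (1.4 - (-3))/(1 - (-3)) × (1.4 - (-1))/(1 - (-1)) × (1.4 - 3)/(1 - 3) = 1.056000
L_3(1.4) = (1.4 - (-3))/(3 - (-3)) × (1.4 - (-1))/(3 - (-1)) × (1.4 - 1)/(3 - 1) = 0.088000

P(1.4) = 9×L_0(1.4) + 1×L_1(1.4) + 15×L_2(1.4) + 14×L_3(1.4)
P(1.4) = 17.184000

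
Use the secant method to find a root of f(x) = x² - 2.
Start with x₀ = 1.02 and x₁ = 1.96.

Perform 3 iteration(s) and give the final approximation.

f(x) = x² - 2
x₀ = 1.02, x₁ = 1.96

Secant formula: x_{n+1} = x_n - f(x_n)(x_n - x_{n-1})/(f(x_n) - f(x_{n-1}))

Iteration 1:
  f(1.020000) = -0.959600
  f(1.960000) = 1.841600
  x_2 = 1.960000 - 1.841600×(1.960000 - 1.020000)/(1.841600 - (-0.959600))
       = 1.342013
Iteration 2:
  f(1.960000) = 1.841600
  f(1.342013) = -0.199000
  x_3 = 1.342013 - (-0.199000)×(1.342013 - 1.960000)/(-0.199000 - 1.841600)
       = 1.402280
Iteration 3:
  f(1.342013) = -0.199000
  f(1.402280) = -0.033612
  x_4 = 1.402280 - (-0.033612)×(1.402280 - 1.342013)/(-0.033612 - (-0.199000))
       = 1.414528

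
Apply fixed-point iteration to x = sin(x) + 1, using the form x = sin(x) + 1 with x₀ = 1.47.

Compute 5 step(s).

Equation: x = sin(x) + 1
Fixed-point form: x = sin(x) + 1
x₀ = 1.47

x_1 = g(1.470000) = 1.994924
x_2 = g(1.994924) = 1.911398
x_3 = g(1.911398) = 1.942554
x_4 = g(1.942554) = 1.931690
x_5 = g(1.931690) = 1.935582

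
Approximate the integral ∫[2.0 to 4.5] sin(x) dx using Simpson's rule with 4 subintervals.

f(x) = sin(x)
a = 2.0, b = 4.5, n = 4
h = (b - a)/n = 0.625000

Simpson's rule: (h/3)[f(x₀) + 4f(x₁) + 2f(x₂) + ... + f(xₙ)]

x_0 = 2.0000, f(x_0) = 0.909297, coefficient = 1
x_1 = 2.6250, f(x_1) = 0.493920, coefficient = 4
x_2 = 3.2500, f(x_2) = -0.108195, coefficient = 2
x_3 = 3.8750, f(x_3) = -0.669405, coefficient = 4
x_4 = 4.5000, f(x_4) = -0.977530, coefficient = 1

I ≈ (0.625000/3) × -0.986561 = -0.205534
Exact value: -0.205351
Error: 0.000183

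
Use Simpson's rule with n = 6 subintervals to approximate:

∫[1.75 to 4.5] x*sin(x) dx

f(x) = x*sin(x)
a = 1.75, b = 4.5, n = 6
h = (b - a)/n = 0.458333

Simpson's rule: (h/3)[f(x₀) + 4f(x₁) + 2f(x₂) + ... + f(xₙ)]

x_0 = 1.7500, f(x_0) = 1.721975, coefficient = 1
x_1 = 2.2083, f(x_1) = 1.774538, coefficient = 4
x_2 = 2.6667, f(x_2) = 1.219394, coefficient = 2
x_3 = 3.1250, f(x_3) = 0.051850, coefficient = 4
x_4 = 3.5833, f(x_4) = -1.531924, coefficient = 2
x_5 = 4.0417, f(x_5) = -3.166132, coefficient = 4
x_6 = 4.5000, f(x_6) = -4.398886, coefficient = 1

I ≈ (0.458333/3) × -8.660951 = -1.323201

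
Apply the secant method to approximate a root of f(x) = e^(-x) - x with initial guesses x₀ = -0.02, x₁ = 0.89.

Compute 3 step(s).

f(x) = e^(-x) - x
x₀ = -0.02, x₁ = 0.89

Secant formula: x_{n+1} = x_n - f(x_n)(x_n - x_{n-1})/(f(x_n) - f(x_{n-1}))

Iteration 1:
  f(-0.020000) = 1.040201
  f(0.890000) = -0.479344
  x_2 = 0.890000 - (-0.479344)×(0.890000 - (-0.020000))/(-0.479344 - 1.040201)
       = 0.602938
Iteration 2:
  f(0.890000) = -0.479344
  f(0.602938) = -0.055737
  x_3 = 0.602938 - (-0.055737)×(0.602938 - 0.890000)/(-0.055737 - (-0.479344))
       = 0.565168
Iteration 3:
  f(0.602938) = -0.055737
  f(0.565168) = 0.003097
  x_4 = 0.565168 - 0.003097×(0.565168 - 0.602938)/(0.003097 - (-0.055737))
       = 0.567156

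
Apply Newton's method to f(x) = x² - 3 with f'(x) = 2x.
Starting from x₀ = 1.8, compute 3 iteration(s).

f(x) = x² - 3
f'(x) = 2x
x₀ = 1.8

Newton-Raphson formula: x_{n+1} = x_n - f(x_n)/f'(x_n)

Iteration 1:
  f(1.800000) = 0.240000
  f'(1.800000) = 3.600000
  x_1 = 1.800000 - 0.240000/3.600000 = 1.733333
Iteration 2:
  f(1.733333) = 0.004444
  f'(1.733333) = 3.466667
  x_2 = 1.733333 - 0.004444/3.466667 = 1.732051
Iteration 3:
  f(1.732051) = 0.000002
  f'(1.732051) = 3.464103
  x_3 = 1.732051 - 0.000002/3.464103 = 1.732051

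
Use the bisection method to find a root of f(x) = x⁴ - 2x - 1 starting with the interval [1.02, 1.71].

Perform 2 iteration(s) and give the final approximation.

f(x) = x⁴ - 2x - 1
Initial interval: [1.02, 1.71]

Iteration 1:
  c_1 = (1.020000 + 1.710000)/2 = 1.365000
  f(c_1) = f(1.365000) = -0.258393
  f(a) × f(c) ≥ 0, new interval: [1.365000, 1.710000]
Iteration 2:
  c_2 = (1.365000 + 1.710000)/2 = 1.537500
  f(c_2) = f(1.537500) = 1.513053
  f(a) × f(c) < 0, new interval: [1.365000, 1.537500]

After 2 iteration(s), the approximation is c_2 = 1.537500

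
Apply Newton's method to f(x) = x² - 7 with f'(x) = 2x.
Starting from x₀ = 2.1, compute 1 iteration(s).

f(x) = x² - 7
f'(x) = 2x
x₀ = 2.1

Newton-Raphson formula: x_{n+1} = x_n - f(x_n)/f'(x_n)

Iteration 1:
  f(2.100000) = -2.590000
  f'(2.100000) = 4.200000
  x_1 = 2.100000 - (-2.590000)/4.200000 = 2.716667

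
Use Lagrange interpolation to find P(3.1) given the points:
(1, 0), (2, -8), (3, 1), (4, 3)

Lagrange interpolation formula:
P(x) = Σ yᵢ × Lᵢ(x)
where Lᵢ(x) = Π_{j≠i} (x - xⱼ)/(xᵢ - xⱼ)

L_0(3.1) = (3.1 - 2)/(1 - 2) × (3.1 - 3)/(1 - 3) × (3.1 - 4)/(1 - 4) = 0.016500
L_1(3.1) = (3.1 - 1)/(2 - 1) × (3.1 - 3)/(2 - 3) × (3.1 - 4)/(2 - 4) = -0.094500
L_2(3.1) = (3.1 - 1)/(3 - 1) × (3.1 - 2)/(3 - 2) × (3.1 - 4)/(3 - 4) = 1.039500
L_3(3.1) = (3.1 - 1)/(4 - 1) × (3.1 - 2)/(4 - 2) × (3.1 - 3)/(4 - 3) = 0.038500

P(3.1) = 0×L_0(3.1) + (-8)×L_1(3.1) + 1×L_2(3.1) + 3×L_3(3.1)
P(3.1) = 1.911000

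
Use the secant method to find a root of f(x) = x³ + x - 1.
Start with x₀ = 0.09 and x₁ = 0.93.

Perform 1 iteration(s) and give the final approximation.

f(x) = x³ + x - 1
x₀ = 0.09, x₁ = 0.93

Secant formula: x_{n+1} = x_n - f(x_n)(x_n - x_{n-1})/(f(x_n) - f(x_{n-1}))

Iteration 1:
  f(0.090000) = -0.909271
  f(0.930000) = 0.734357
  x_2 = 0.930000 - 0.734357×(0.930000 - 0.090000)/(0.734357 - (-0.909271))
       = 0.554696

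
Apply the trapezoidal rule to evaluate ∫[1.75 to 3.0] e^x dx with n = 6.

f(x) = e^x
a = 1.75, b = 3.0, n = 6
h = (b - a)/n = 0.208333

Trapezoidal rule: (h/2)[f(x₀) + 2f(x₁) + 2f(x₂) + ... + f(xₙ)]

x_0 = 1.7500, f(x_0) = 5.754603, coefficient = 1
x_1 = 1.9583, f(x_1) = 7.087505, coefficient = 2
x_2 = 2.1667, f(x_2) = 8.729138, coefficient = 2
x_3 = 2.3750, f(x_3) = 10.751013, coefficient = 2
x_4 = 2.5833, f(x_4) = 13.241202, coefficient = 2
x_5 = 2.7917, f(x_5) = 16.308177, coefficient = 2
x_6 = 3.0000, f(x_6) = 20.085537, coefficient = 1

I ≈ (0.208333/2) × 138.074211 = 14.382730
Exact value: 14.330934
Error: 0.051796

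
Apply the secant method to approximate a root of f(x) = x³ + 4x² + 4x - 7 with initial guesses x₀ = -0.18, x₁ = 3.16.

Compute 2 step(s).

f(x) = x³ + 4x² + 4x - 7
x₀ = -0.18, x₁ = 3.16

Secant formula: x_{n+1} = x_n - f(x_n)(x_n - x_{n-1})/(f(x_n) - f(x_{n-1}))

Iteration 1:
  f(-0.180000) = -7.596232
  f(3.160000) = 77.136896
  x_2 = 3.160000 - 77.136896×(3.160000 - (-0.180000))/(77.136896 - (-7.596232))
       = 0.119427
Iteration 2:
  f(3.160000) = 77.136896
  f(0.119427) = -6.463536
  x_3 = 0.119427 - (-6.463536)×(0.119427 - 3.160000)/(-6.463536 - 77.136896)
       = 0.354508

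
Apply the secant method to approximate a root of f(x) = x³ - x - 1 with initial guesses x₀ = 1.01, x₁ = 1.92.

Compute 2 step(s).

f(x) = x³ - x - 1
x₀ = 1.01, x₁ = 1.92

Secant formula: x_{n+1} = x_n - f(x_n)(x_n - x_{n-1})/(f(x_n) - f(x_{n-1}))

Iteration 1:
  f(1.010000) = -0.979699
  f(1.920000) = 4.157888
  x_2 = 1.920000 - 4.157888×(1.920000 - 1.010000)/(4.157888 - (-0.979699))
       = 1.183530
Iteration 2:
  f(1.920000) = 4.157888
  f(1.183530) = -0.525708
  x_3 = 1.183530 - (-0.525708)×(1.183530 - 1.920000)/(-0.525708 - 4.157888)
       = 1.266195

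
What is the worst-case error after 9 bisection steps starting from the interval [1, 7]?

Bisection error bound: |error| ≤ (b-a)/2^n
|error| ≤ (7 - 1)/2^9 = 6/2^9
|error| ≤ 0.0117187500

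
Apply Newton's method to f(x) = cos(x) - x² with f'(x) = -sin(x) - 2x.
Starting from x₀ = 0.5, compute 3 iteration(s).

f(x) = cos(x) - x²
f'(x) = -sin(x) - 2x
x₀ = 0.5

Newton-Raphson formula: x_{n+1} = x_n - f(x_n)/f'(x_n)

Iteration 1:
  f(0.500000) = 0.627583
  f'(0.500000) = -1.479426
  x_1 = 0.500000 - 0.627583/(-1.479426) = 0.924207
Iteration 2:
  f(0.924207) = -0.251691
  f'(0.924207) = -2.646557
  x_2 = 0.924207 - (-0.251691)/(-2.646557) = 0.829106
Iteration 3:
  f(0.829106) = -0.011881
  f'(0.829106) = -2.395539
  x_3 = 0.829106 - (-0.011881)/(-2.395539) = 0.824146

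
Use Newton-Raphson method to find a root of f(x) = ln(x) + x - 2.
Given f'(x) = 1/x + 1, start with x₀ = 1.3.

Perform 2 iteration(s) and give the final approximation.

f(x) = ln(x) + x - 2
f'(x) = 1/x + 1
x₀ = 1.3

Newton-Raphson formula: x_{n+1} = x_n - f(x_n)/f'(x_n)

Iteration 1:
  f(1.300000) = -0.437636
  f'(1.300000) = 1.769231
  x_1 = 1.300000 - (-0.437636)/1.769231 = 1.547359
Iteration 2:
  f(1.547359) = -0.016091
  f'(1.547359) = 1.646262
  x_2 = 1.547359 - (-0.016091)/1.646262 = 1.557134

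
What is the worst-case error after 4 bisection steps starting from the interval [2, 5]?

Bisection error bound: |error| ≤ (b-a)/2^n
|error| ≤ (5 - 2)/2^4 = 3/2^4
|error| ≤ 0.1875000000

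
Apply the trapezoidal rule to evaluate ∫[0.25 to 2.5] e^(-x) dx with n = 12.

f(x) = e^(-x)
a = 0.25, b = 2.5, n = 12
h = (b - a)/n = 0.187500

Trapezoidal rule: (h/2)[f(x₀) + 2f(x₁) + 2f(x₂) + ... + f(xₙ)]

x_0 = 0.2500, f(x_0) = 0.778801, coefficient = 1
x_1 = 0.4375, f(x_1) = 0.645649, coefficient = 2
x_2 = 0.6250, f(x_2) = 0.535261, coefficient = 2
x_3 = 0.8125, f(x_3) = 0.443747, coefficient = 2
x_4 = 1.0000, f(x_4) = 0.367879, coefficient = 2
x_5 = 1.1875, f(x_5) = 0.304983, coefficient = 2
x_6 = 1.3750, f(x_6) = 0.252840, coefficient = 2
x_7 = 1.5625, f(x_7) = 0.209611, coefficient = 2
x_8 = 1.7500, f(x_8) = 0.173774, coefficient = 2
x_9 = 1.9375, f(x_9) = 0.144064, coefficient = 2
x_10 = 2.1250, f(x_10) = 0.119433, coefficient = 2
x_11 = 2.3125, f(x_11) = 0.099013, coefficient = 2
x_12 = 2.5000, f(x_12) = 0.082085, coefficient = 1

I ≈ (0.187500/2) × 7.453395 = 0.698756
Exact value: 0.696716
Error: 0.002040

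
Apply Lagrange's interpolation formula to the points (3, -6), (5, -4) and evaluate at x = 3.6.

Lagrange interpolation formula:
P(x) = Σ yᵢ × Lᵢ(x)
where Lᵢ(x) = Π_{j≠i} (x - xⱼ)/(xᵢ - xⱼ)

L_0(3.6) = (3.6 - 5)/(3 - 5) = 0.700000
L_1(3.6) = (3.6 - 3)/(5 - 3) = 0.300000

P(3.6) = (-6)×L_0(3.6) + (-4)×L_1(3.6)
P(3.6) = -5.400000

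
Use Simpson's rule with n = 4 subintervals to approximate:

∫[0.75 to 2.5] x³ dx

f(x) = x³
a = 0.75, b = 2.5, n = 4
h = (b - a)/n = 0.437500

Simpson's rule: (h/3)[f(x₀) + 4f(x₁) + 2f(x₂) + ... + f(xₙ)]

x_0 = 0.7500, f(x_0) = 0.421875, coefficient = 1
x_1 = 1.1875, f(x_1) = 1.674561, coefficient = 4
x_2 = 1.6250, f(x_2) = 4.291016, coefficient = 2
x_3 = 2.0625, f(x_3) = 8.773682, coefficient = 4
x_4 = 2.5000, f(x_4) = 15.625000, coefficient = 1

I ≈ (0.437500/3) × 66.421875 = 9.686523
Exact value: 9.686523
Error: 0.000000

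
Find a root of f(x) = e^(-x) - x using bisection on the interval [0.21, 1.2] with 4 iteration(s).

f(x) = e^(-x) - x
Initial interval: [0.21, 1.2]

Iteration 1:
  c_1 = (0.210000 + 1.200000)/2 = 0.705000
  f(c_1) = f(0.705000) = -0.210891
  f(a) × f(c) < 0, new interval: [0.210000, 0.705000]
Iteration 2:
  c_2 = (0.210000 + 0.705000)/2 = 0.457500
  f(c_2) = f(0.457500) = 0.175364
  f(a) × f(c) ≥ 0, new interval: [0.457500, 0.705000]
Iteration 3:
  c_3 = (0.457500 + 0.705000)/2 = 0.581250
  f(c_3) = f(0.581250) = -0.022051
  f(a) × f(c) < 0, new interval: [0.457500, 0.581250]
Iteration 4:
  c_4 = (0.457500 + 0.581250)/2 = 0.519375
  f(c_4) = f(0.519375) = 0.075517
  f(a) × f(c) ≥ 0, new interval: [0.519375, 0.581250]

After 4 iteration(s), the approximation is c_4 = 0.519375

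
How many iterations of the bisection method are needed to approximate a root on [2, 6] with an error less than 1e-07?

We need (b-a)/2^n ≤ 1e-07
(6 - 2)/2^n ≤ 1e-07
4/2^n ≤ 1e-07
2^n ≥ 40000000
n ≥ log₂(40000000) = 25.25
n ≥ 26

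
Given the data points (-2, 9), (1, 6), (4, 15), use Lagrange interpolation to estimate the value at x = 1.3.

Lagrange interpolation formula:
P(x) = Σ yᵢ × Lᵢ(x)
where Lᵢ(x) = Π_{j≠i} (x - xⱼ)/(xᵢ - xⱼ)

L_0(1.3) = (1.3 - 1)/(-2 - 1) × (1.3 - 4)/(-2 - 4) = -0.045000
L_1(1.3) = (1.3 - (-2))/(1 - (-2)) × (1.3 - 4)/(1 - 4) = 0.990000
L_2(1.3) = (1.3 - (-2))/(4 - (-2)) × (1.3 - 1)/(4 - 1) = 0.055000

P(1.3) = 9×L_0(1.3) + 6×L_1(1.3) + 15×L_2(1.3)
P(1.3) = 6.360000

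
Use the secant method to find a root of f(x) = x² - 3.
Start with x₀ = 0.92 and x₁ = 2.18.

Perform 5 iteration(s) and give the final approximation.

f(x) = x² - 3
x₀ = 0.92, x₁ = 2.18

Secant formula: x_{n+1} = x_n - f(x_n)(x_n - x_{n-1})/(f(x_n) - f(x_{n-1}))

Iteration 1:
  f(0.920000) = -2.153600
  f(2.180000) = 1.752400
  x_2 = 2.180000 - 1.752400×(2.180000 - 0.920000)/(1.752400 - (-2.153600))
       = 1.614710
Iteration 2:
  f(2.180000) = 1.752400
  f(1.614710) = -0.392713
  x_3 = 1.614710 - (-0.392713)×(1.614710 - 2.180000)/(-0.392713 - 1.752400)
       = 1.718199
Iteration 3:
  f(1.614710) = -0.392713
  f(1.718199) = -0.047792
  x_4 = 1.718199 - (-0.047792)×(1.718199 - 1.614710)/(-0.047792 - (-0.392713))
       = 1.732538
Iteration 4:
  f(1.718199) = -0.047792
  f(1.732538) = 0.001690
  x_5 = 1.732538 - 0.001690×(1.732538 - 1.718199)/(0.001690 - (-0.047792))
       = 1.732049
Iteration 5:
  f(1.732538) = 0.001690
  f(1.732049) = -0.000007
  x_6 = 1.732049 - (-0.000007)×(1.732049 - 1.732538)/(-0.000007 - 0.001690)
       = 1.732051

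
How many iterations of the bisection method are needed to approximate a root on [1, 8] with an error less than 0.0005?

We need (b-a)/2^n ≤ 0.0005
(8 - 1)/2^n ≤ 0.0005
7/2^n ≤ 0.0005
2^n ≥ 14000
n ≥ log₂(14000) = 13.77
n ≥ 14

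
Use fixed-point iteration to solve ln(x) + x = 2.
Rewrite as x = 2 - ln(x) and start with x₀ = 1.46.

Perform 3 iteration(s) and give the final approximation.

Equation: ln(x) + x = 2
Fixed-point form: x = 2 - ln(x)
x₀ = 1.46

x_1 = g(1.460000) = 1.621564
x_2 = g(1.621564) = 1.516609
x_3 = g(1.516609) = 1.583523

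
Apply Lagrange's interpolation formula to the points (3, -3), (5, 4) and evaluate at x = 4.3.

Lagrange interpolation formula:
P(x) = Σ yᵢ × Lᵢ(x)
where Lᵢ(x) = Π_{j≠i} (x - xⱼ)/(xᵢ - xⱼ)

L_0(4.3) = (4.3 - 5)/(3 - 5) = 0.350000
L_1(4.3) = (4.3 - 3)/(5 - 3) = 0.650000

P(4.3) = (-3)×L_0(4.3) + 4×L_1(4.3)
P(4.3) = 1.550000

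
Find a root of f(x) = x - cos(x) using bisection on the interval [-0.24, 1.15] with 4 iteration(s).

f(x) = x - cos(x)
Initial interval: [-0.24, 1.15]

Iteration 1:
  c_1 = (-0.240000 + 1.150000)/2 = 0.455000
  f(c_1) = f(0.455000) = -0.443261
  f(a) × f(c) ≥ 0, new interval: [0.455000, 1.150000]
Iteration 2:
  c_2 = (0.455000 + 1.150000)/2 = 0.802500
  f(c_2) = f(0.802500) = 0.107589
  f(a) × f(c) < 0, new interval: [0.455000, 0.802500]
Iteration 3:
  c_3 = (0.455000 + 0.802500)/2 = 0.628750
  f(c_3) = f(0.628750) = -0.180013
  f(a) × f(c) ≥ 0, new interval: [0.628750, 0.802500]
Iteration 4:
  c_4 = (0.628750 + 0.802500)/2 = 0.715625
  f(c_4) = f(0.715625) = -0.039058
  f(a) × f(c) ≥ 0, new interval: [0.715625, 0.802500]

After 4 iteration(s), the approximation is c_4 = 0.715625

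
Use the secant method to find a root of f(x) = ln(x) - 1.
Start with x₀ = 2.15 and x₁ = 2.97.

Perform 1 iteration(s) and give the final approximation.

f(x) = ln(x) - 1
x₀ = 2.15, x₁ = 2.97

Secant formula: x_{n+1} = x_n - f(x_n)(x_n - x_{n-1})/(f(x_n) - f(x_{n-1}))

Iteration 1:
  f(2.150000) = -0.234532
  f(2.970000) = 0.088562
  x_2 = 2.970000 - 0.088562×(2.970000 - 2.150000)/(0.088562 - (-0.234532))
       = 2.745233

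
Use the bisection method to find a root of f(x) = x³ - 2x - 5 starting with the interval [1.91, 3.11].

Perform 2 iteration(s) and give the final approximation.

f(x) = x³ - 2x - 5
Initial interval: [1.91, 3.11]

Iteration 1:
  c_1 = (1.910000 + 3.110000)/2 = 2.510000
  f(c_1) = f(2.510000) = 5.793251
  f(a) × f(c) < 0, new interval: [1.910000, 2.510000]
Iteration 2:
  c_2 = (1.910000 + 2.510000)/2 = 2.210000
  f(c_2) = f(2.210000) = 1.373861
  f(a) × f(c) < 0, new interval: [1.910000, 2.210000]

After 2 iteration(s), the approximation is c_2 = 2.210000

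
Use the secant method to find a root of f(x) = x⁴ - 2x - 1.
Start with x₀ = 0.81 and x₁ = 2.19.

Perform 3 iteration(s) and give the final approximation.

f(x) = x⁴ - 2x - 1
x₀ = 0.81, x₁ = 2.19

Secant formula: x_{n+1} = x_n - f(x_n)(x_n - x_{n-1})/(f(x_n) - f(x_{n-1}))

Iteration 1:
  f(0.810000) = -2.189533
  f(2.190000) = 17.622575
  x_2 = 2.190000 - 17.622575×(2.190000 - 0.810000)/(17.622575 - (-2.189533))
       = 0.962511
Iteration 2:
  f(2.190000) = 17.622575
  f(0.962511) = -2.066755
  x_3 = 0.962511 - (-2.066755)×(0.962511 - 2.190000)/(-2.066755 - 17.622575)
       = 1.091358
Iteration 3:
  f(0.962511) = -2.066755
  f(1.091358) = -1.764087
  x_4 = 1.091358 - (-1.764087)×(1.091358 - 0.962511)/(-1.764087 - (-2.066755))
       = 1.842339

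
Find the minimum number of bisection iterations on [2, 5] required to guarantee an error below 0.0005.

We need (b-a)/2^n ≤ 0.0005
(5 - 2)/2^n ≤ 0.0005
3/2^n ≤ 0.0005
2^n ≥ 6000
n ≥ log₂(6000) = 12.55
n ≥ 13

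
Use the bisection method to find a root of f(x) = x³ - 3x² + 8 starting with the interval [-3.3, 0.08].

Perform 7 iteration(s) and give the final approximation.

f(x) = x³ - 3x² + 8
Initial interval: [-3.3, 0.08]

Iteration 1:
  c_1 = (-3.300000 + 0.080000)/2 = -1.610000
  f(c_1) = f(-1.610000) = -3.949581
  f(a) × f(c) ≥ 0, new interval: [-1.610000, 0.080000]
Iteration 2:
  c_2 = (-1.610000 + 0.080000)/2 = -0.765000
  f(c_2) = f(-0.765000) = 5.796628
  f(a) × f(c) < 0, new interval: [-1.610000, -0.765000]
Iteration 3:
  c_3 = (-1.610000 + (-0.765000))/2 = -1.187500
  f(c_3) = f(-1.187500) = 2.094971
  f(a) × f(c) < 0, new interval: [-1.610000, -1.187500]
Iteration 4:
  c_4 = (-1.610000 + (-1.187500))/2 = -1.398750
  f(c_4) = f(-1.398750) = -0.606161
  f(a) × f(c) ≥ 0, new interval: [-1.398750, -1.187500]
Iteration 5:
  c_5 = (-1.398750 + (-1.187500))/2 = -1.293125
  f(c_5) = f(-1.293125) = 0.821155
  f(a) × f(c) < 0, new interval: [-1.398750, -1.293125]
Iteration 6:
  c_6 = (-1.398750 + (-1.293125))/2 = -1.345937
  f(c_6) = f(-1.345937) = 0.127127
  f(a) × f(c) < 0, new interval: [-1.398750, -1.345937]
Iteration 7:
  c_7 = (-1.398750 + (-1.345937))/2 = -1.372344
  f(c_7) = f(-1.372344) = -0.234555
  f(a) × f(c) ≥ 0, new interval: [-1.372344, -1.345937]

After 7 iteration(s), the approximation is c_7 = -1.372344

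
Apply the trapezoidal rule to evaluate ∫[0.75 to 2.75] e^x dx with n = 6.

f(x) = e^x
a = 0.75, b = 2.75, n = 6
h = (b - a)/n = 0.333333

Trapezoidal rule: (h/2)[f(x₀) + 2f(x₁) + 2f(x₂) + ... + f(xₙ)]

x_0 = 0.7500, f(x_0) = 2.117000, coefficient = 1
x_1 = 1.0833, f(x_1) = 2.954512, coefficient = 2
x_2 = 1.4167, f(x_2) = 4.123353, coefficient = 2
x_3 = 1.7500, f(x_3) = 5.754603, coefficient = 2
x_4 = 2.0833, f(x_4) = 8.031195, coefficient = 2
x_5 = 2.4167, f(x_5) = 11.208436, coefficient = 2
x_6 = 2.7500, f(x_6) = 15.642632, coefficient = 1

I ≈ (0.333333/2) × 81.903827 = 13.650638
Exact value: 13.525632
Error: 0.125006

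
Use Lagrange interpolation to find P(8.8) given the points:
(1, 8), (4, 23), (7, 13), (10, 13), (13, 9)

Lagrange interpolation formula:
P(x) = Σ yᵢ × Lᵢ(x)
where Lᵢ(x) = Π_{j≠i} (x - xⱼ)/(xᵢ - xⱼ)

L_0(8.8) = (8.8 - 4)/(1 - 4) × (8.8 - 7)/(1 - 7) × (8.8 - 10)/(1 - 10) × (8.8 - 13)/(1 - 13) = 0.022400
L_1(8.8) = (8.8 - 1)/(4 - 1) × (8.8 - 7)/(4 - 7) × (8.8 - 10)/(4 - 10) × (8.8 - 13)/(4 - 13) = -0.145600
L_2(8.8) = (8.8 - 1)/(7 - 1) × (8.8 - 4)/(7 - 4) × (8.8 - 10)/(7 - 10) × (8.8 - 13)/(7 - 13) = 0.582400
L_3(8.8) = (8.8 - 1)/(10 - 1) × (8.8 - 4)/(10 - 4) × (8.8 - 7)/(10 - 7) × (8.8 - 13)/(10 - 13) = 0.582400
L_4(8.8) = (8.8 - 1)/(13 - 1) × (8.8 - 4)/(13 - 4) × (8.8 - 7)/(13 - 7) × (8.8 - 10)/(13 - 10) = -0.041600

P(8.8) = 8×L_0(8.8) + 23×L_1(8.8) + 13×L_2(8.8) + 13×L_3(8.8) + 9×L_4(8.8)
P(8.8) = 11.598400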